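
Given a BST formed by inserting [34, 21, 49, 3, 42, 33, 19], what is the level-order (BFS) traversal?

Tree insertion order: [34, 21, 49, 3, 42, 33, 19]
Tree (level-order array): [34, 21, 49, 3, 33, 42, None, None, 19]
BFS from the root, enqueuing left then right child of each popped node:
  queue [34] -> pop 34, enqueue [21, 49], visited so far: [34]
  queue [21, 49] -> pop 21, enqueue [3, 33], visited so far: [34, 21]
  queue [49, 3, 33] -> pop 49, enqueue [42], visited so far: [34, 21, 49]
  queue [3, 33, 42] -> pop 3, enqueue [19], visited so far: [34, 21, 49, 3]
  queue [33, 42, 19] -> pop 33, enqueue [none], visited so far: [34, 21, 49, 3, 33]
  queue [42, 19] -> pop 42, enqueue [none], visited so far: [34, 21, 49, 3, 33, 42]
  queue [19] -> pop 19, enqueue [none], visited so far: [34, 21, 49, 3, 33, 42, 19]
Result: [34, 21, 49, 3, 33, 42, 19]


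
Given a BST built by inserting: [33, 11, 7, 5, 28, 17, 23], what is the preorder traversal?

Tree insertion order: [33, 11, 7, 5, 28, 17, 23]
Tree (level-order array): [33, 11, None, 7, 28, 5, None, 17, None, None, None, None, 23]
Preorder traversal: [33, 11, 7, 5, 28, 17, 23]


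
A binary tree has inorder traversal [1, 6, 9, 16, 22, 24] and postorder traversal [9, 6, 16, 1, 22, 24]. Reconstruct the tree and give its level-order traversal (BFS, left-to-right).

Inorder:   [1, 6, 9, 16, 22, 24]
Postorder: [9, 6, 16, 1, 22, 24]
Algorithm: postorder visits root last, so walk postorder right-to-left;
each value is the root of the current inorder slice — split it at that
value, recurse on the right subtree first, then the left.
Recursive splits:
  root=24; inorder splits into left=[1, 6, 9, 16, 22], right=[]
  root=22; inorder splits into left=[1, 6, 9, 16], right=[]
  root=1; inorder splits into left=[], right=[6, 9, 16]
  root=16; inorder splits into left=[6, 9], right=[]
  root=6; inorder splits into left=[], right=[9]
  root=9; inorder splits into left=[], right=[]
Reconstructed level-order: [24, 22, 1, 16, 6, 9]


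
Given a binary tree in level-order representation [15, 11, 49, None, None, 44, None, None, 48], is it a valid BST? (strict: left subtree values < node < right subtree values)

Level-order array: [15, 11, 49, None, None, 44, None, None, 48]
Validate using subtree bounds (lo, hi): at each node, require lo < value < hi,
then recurse left with hi=value and right with lo=value.
Preorder trace (stopping at first violation):
  at node 15 with bounds (-inf, +inf): OK
  at node 11 with bounds (-inf, 15): OK
  at node 49 with bounds (15, +inf): OK
  at node 44 with bounds (15, 49): OK
  at node 48 with bounds (44, 49): OK
No violation found at any node.
Result: Valid BST


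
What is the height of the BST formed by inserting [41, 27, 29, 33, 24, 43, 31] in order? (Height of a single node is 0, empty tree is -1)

Insertion order: [41, 27, 29, 33, 24, 43, 31]
Tree (level-order array): [41, 27, 43, 24, 29, None, None, None, None, None, 33, 31]
Compute height bottom-up (empty subtree = -1):
  height(24) = 1 + max(-1, -1) = 0
  height(31) = 1 + max(-1, -1) = 0
  height(33) = 1 + max(0, -1) = 1
  height(29) = 1 + max(-1, 1) = 2
  height(27) = 1 + max(0, 2) = 3
  height(43) = 1 + max(-1, -1) = 0
  height(41) = 1 + max(3, 0) = 4
Height = 4


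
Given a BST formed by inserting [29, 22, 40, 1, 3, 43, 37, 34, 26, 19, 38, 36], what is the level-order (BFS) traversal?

Tree insertion order: [29, 22, 40, 1, 3, 43, 37, 34, 26, 19, 38, 36]
Tree (level-order array): [29, 22, 40, 1, 26, 37, 43, None, 3, None, None, 34, 38, None, None, None, 19, None, 36]
BFS from the root, enqueuing left then right child of each popped node:
  queue [29] -> pop 29, enqueue [22, 40], visited so far: [29]
  queue [22, 40] -> pop 22, enqueue [1, 26], visited so far: [29, 22]
  queue [40, 1, 26] -> pop 40, enqueue [37, 43], visited so far: [29, 22, 40]
  queue [1, 26, 37, 43] -> pop 1, enqueue [3], visited so far: [29, 22, 40, 1]
  queue [26, 37, 43, 3] -> pop 26, enqueue [none], visited so far: [29, 22, 40, 1, 26]
  queue [37, 43, 3] -> pop 37, enqueue [34, 38], visited so far: [29, 22, 40, 1, 26, 37]
  queue [43, 3, 34, 38] -> pop 43, enqueue [none], visited so far: [29, 22, 40, 1, 26, 37, 43]
  queue [3, 34, 38] -> pop 3, enqueue [19], visited so far: [29, 22, 40, 1, 26, 37, 43, 3]
  queue [34, 38, 19] -> pop 34, enqueue [36], visited so far: [29, 22, 40, 1, 26, 37, 43, 3, 34]
  queue [38, 19, 36] -> pop 38, enqueue [none], visited so far: [29, 22, 40, 1, 26, 37, 43, 3, 34, 38]
  queue [19, 36] -> pop 19, enqueue [none], visited so far: [29, 22, 40, 1, 26, 37, 43, 3, 34, 38, 19]
  queue [36] -> pop 36, enqueue [none], visited so far: [29, 22, 40, 1, 26, 37, 43, 3, 34, 38, 19, 36]
Result: [29, 22, 40, 1, 26, 37, 43, 3, 34, 38, 19, 36]


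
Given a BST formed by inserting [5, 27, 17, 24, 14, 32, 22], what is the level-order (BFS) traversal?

Tree insertion order: [5, 27, 17, 24, 14, 32, 22]
Tree (level-order array): [5, None, 27, 17, 32, 14, 24, None, None, None, None, 22]
BFS from the root, enqueuing left then right child of each popped node:
  queue [5] -> pop 5, enqueue [27], visited so far: [5]
  queue [27] -> pop 27, enqueue [17, 32], visited so far: [5, 27]
  queue [17, 32] -> pop 17, enqueue [14, 24], visited so far: [5, 27, 17]
  queue [32, 14, 24] -> pop 32, enqueue [none], visited so far: [5, 27, 17, 32]
  queue [14, 24] -> pop 14, enqueue [none], visited so far: [5, 27, 17, 32, 14]
  queue [24] -> pop 24, enqueue [22], visited so far: [5, 27, 17, 32, 14, 24]
  queue [22] -> pop 22, enqueue [none], visited so far: [5, 27, 17, 32, 14, 24, 22]
Result: [5, 27, 17, 32, 14, 24, 22]


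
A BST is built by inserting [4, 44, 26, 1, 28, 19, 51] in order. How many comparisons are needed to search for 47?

Search path for 47: 4 -> 44 -> 51
Found: False
Comparisons: 3


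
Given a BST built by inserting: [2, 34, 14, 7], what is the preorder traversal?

Tree insertion order: [2, 34, 14, 7]
Tree (level-order array): [2, None, 34, 14, None, 7]
Preorder traversal: [2, 34, 14, 7]


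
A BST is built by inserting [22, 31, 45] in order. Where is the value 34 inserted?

Starting tree (level order): [22, None, 31, None, 45]
Insertion path: 22 -> 31 -> 45
Result: insert 34 as left child of 45
Final tree (level order): [22, None, 31, None, 45, 34]


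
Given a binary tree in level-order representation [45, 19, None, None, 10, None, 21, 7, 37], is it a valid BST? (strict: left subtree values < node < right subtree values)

Level-order array: [45, 19, None, None, 10, None, 21, 7, 37]
Validate using subtree bounds (lo, hi): at each node, require lo < value < hi,
then recurse left with hi=value and right with lo=value.
Preorder trace (stopping at first violation):
  at node 45 with bounds (-inf, +inf): OK
  at node 19 with bounds (-inf, 45): OK
  at node 10 with bounds (19, 45): VIOLATION
Node 10 violates its bound: not (19 < 10 < 45).
Result: Not a valid BST


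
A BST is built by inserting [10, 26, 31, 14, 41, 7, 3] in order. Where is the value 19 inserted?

Starting tree (level order): [10, 7, 26, 3, None, 14, 31, None, None, None, None, None, 41]
Insertion path: 10 -> 26 -> 14
Result: insert 19 as right child of 14
Final tree (level order): [10, 7, 26, 3, None, 14, 31, None, None, None, 19, None, 41]


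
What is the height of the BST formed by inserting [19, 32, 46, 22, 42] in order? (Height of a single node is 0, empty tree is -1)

Insertion order: [19, 32, 46, 22, 42]
Tree (level-order array): [19, None, 32, 22, 46, None, None, 42]
Compute height bottom-up (empty subtree = -1):
  height(22) = 1 + max(-1, -1) = 0
  height(42) = 1 + max(-1, -1) = 0
  height(46) = 1 + max(0, -1) = 1
  height(32) = 1 + max(0, 1) = 2
  height(19) = 1 + max(-1, 2) = 3
Height = 3


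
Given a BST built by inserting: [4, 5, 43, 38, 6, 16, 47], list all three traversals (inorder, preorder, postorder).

Tree insertion order: [4, 5, 43, 38, 6, 16, 47]
Tree (level-order array): [4, None, 5, None, 43, 38, 47, 6, None, None, None, None, 16]
Inorder (L, root, R): [4, 5, 6, 16, 38, 43, 47]
Preorder (root, L, R): [4, 5, 43, 38, 6, 16, 47]
Postorder (L, R, root): [16, 6, 38, 47, 43, 5, 4]


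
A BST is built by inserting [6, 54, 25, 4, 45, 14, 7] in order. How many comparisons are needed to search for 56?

Search path for 56: 6 -> 54
Found: False
Comparisons: 2


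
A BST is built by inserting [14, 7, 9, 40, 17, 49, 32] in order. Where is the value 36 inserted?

Starting tree (level order): [14, 7, 40, None, 9, 17, 49, None, None, None, 32]
Insertion path: 14 -> 40 -> 17 -> 32
Result: insert 36 as right child of 32
Final tree (level order): [14, 7, 40, None, 9, 17, 49, None, None, None, 32, None, None, None, 36]


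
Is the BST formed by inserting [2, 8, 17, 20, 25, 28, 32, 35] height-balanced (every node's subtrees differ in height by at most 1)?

Tree (level-order array): [2, None, 8, None, 17, None, 20, None, 25, None, 28, None, 32, None, 35]
Definition: a tree is height-balanced if, at every node, |h(left) - h(right)| <= 1 (empty subtree has height -1).
Bottom-up per-node check:
  node 35: h_left=-1, h_right=-1, diff=0 [OK], height=0
  node 32: h_left=-1, h_right=0, diff=1 [OK], height=1
  node 28: h_left=-1, h_right=1, diff=2 [FAIL (|-1-1|=2 > 1)], height=2
  node 25: h_left=-1, h_right=2, diff=3 [FAIL (|-1-2|=3 > 1)], height=3
  node 20: h_left=-1, h_right=3, diff=4 [FAIL (|-1-3|=4 > 1)], height=4
  node 17: h_left=-1, h_right=4, diff=5 [FAIL (|-1-4|=5 > 1)], height=5
  node 8: h_left=-1, h_right=5, diff=6 [FAIL (|-1-5|=6 > 1)], height=6
  node 2: h_left=-1, h_right=6, diff=7 [FAIL (|-1-6|=7 > 1)], height=7
Node 28 violates the condition: |-1 - 1| = 2 > 1.
Result: Not balanced


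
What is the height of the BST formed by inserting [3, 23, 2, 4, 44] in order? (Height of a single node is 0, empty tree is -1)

Insertion order: [3, 23, 2, 4, 44]
Tree (level-order array): [3, 2, 23, None, None, 4, 44]
Compute height bottom-up (empty subtree = -1):
  height(2) = 1 + max(-1, -1) = 0
  height(4) = 1 + max(-1, -1) = 0
  height(44) = 1 + max(-1, -1) = 0
  height(23) = 1 + max(0, 0) = 1
  height(3) = 1 + max(0, 1) = 2
Height = 2


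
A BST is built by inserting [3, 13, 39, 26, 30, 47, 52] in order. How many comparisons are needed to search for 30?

Search path for 30: 3 -> 13 -> 39 -> 26 -> 30
Found: True
Comparisons: 5


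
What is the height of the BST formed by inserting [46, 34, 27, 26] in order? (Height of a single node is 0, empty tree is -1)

Insertion order: [46, 34, 27, 26]
Tree (level-order array): [46, 34, None, 27, None, 26]
Compute height bottom-up (empty subtree = -1):
  height(26) = 1 + max(-1, -1) = 0
  height(27) = 1 + max(0, -1) = 1
  height(34) = 1 + max(1, -1) = 2
  height(46) = 1 + max(2, -1) = 3
Height = 3


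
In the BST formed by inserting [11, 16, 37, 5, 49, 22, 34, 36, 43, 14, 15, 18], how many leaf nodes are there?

Tree built from: [11, 16, 37, 5, 49, 22, 34, 36, 43, 14, 15, 18]
Tree (level-order array): [11, 5, 16, None, None, 14, 37, None, 15, 22, 49, None, None, 18, 34, 43, None, None, None, None, 36]
Rule: A leaf has 0 children.
Per-node child counts:
  node 11: 2 child(ren)
  node 5: 0 child(ren)
  node 16: 2 child(ren)
  node 14: 1 child(ren)
  node 15: 0 child(ren)
  node 37: 2 child(ren)
  node 22: 2 child(ren)
  node 18: 0 child(ren)
  node 34: 1 child(ren)
  node 36: 0 child(ren)
  node 49: 1 child(ren)
  node 43: 0 child(ren)
Matching nodes: [5, 15, 18, 36, 43]
Count of leaf nodes: 5


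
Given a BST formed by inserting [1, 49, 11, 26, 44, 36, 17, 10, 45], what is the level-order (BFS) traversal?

Tree insertion order: [1, 49, 11, 26, 44, 36, 17, 10, 45]
Tree (level-order array): [1, None, 49, 11, None, 10, 26, None, None, 17, 44, None, None, 36, 45]
BFS from the root, enqueuing left then right child of each popped node:
  queue [1] -> pop 1, enqueue [49], visited so far: [1]
  queue [49] -> pop 49, enqueue [11], visited so far: [1, 49]
  queue [11] -> pop 11, enqueue [10, 26], visited so far: [1, 49, 11]
  queue [10, 26] -> pop 10, enqueue [none], visited so far: [1, 49, 11, 10]
  queue [26] -> pop 26, enqueue [17, 44], visited so far: [1, 49, 11, 10, 26]
  queue [17, 44] -> pop 17, enqueue [none], visited so far: [1, 49, 11, 10, 26, 17]
  queue [44] -> pop 44, enqueue [36, 45], visited so far: [1, 49, 11, 10, 26, 17, 44]
  queue [36, 45] -> pop 36, enqueue [none], visited so far: [1, 49, 11, 10, 26, 17, 44, 36]
  queue [45] -> pop 45, enqueue [none], visited so far: [1, 49, 11, 10, 26, 17, 44, 36, 45]
Result: [1, 49, 11, 10, 26, 17, 44, 36, 45]


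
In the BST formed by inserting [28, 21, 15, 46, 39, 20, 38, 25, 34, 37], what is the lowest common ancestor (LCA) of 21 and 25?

Tree insertion order: [28, 21, 15, 46, 39, 20, 38, 25, 34, 37]
Tree (level-order array): [28, 21, 46, 15, 25, 39, None, None, 20, None, None, 38, None, None, None, 34, None, None, 37]
In a BST, the LCA of p=21, q=25 is the first node v on the
root-to-leaf path with p <= v <= q (go left if both < v, right if both > v).
Walk from root:
  at 28: both 21 and 25 < 28, go left
  at 21: 21 <= 21 <= 25, this is the LCA
LCA = 21


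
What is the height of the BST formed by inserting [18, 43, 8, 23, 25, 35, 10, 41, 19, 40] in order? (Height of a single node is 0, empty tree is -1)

Insertion order: [18, 43, 8, 23, 25, 35, 10, 41, 19, 40]
Tree (level-order array): [18, 8, 43, None, 10, 23, None, None, None, 19, 25, None, None, None, 35, None, 41, 40]
Compute height bottom-up (empty subtree = -1):
  height(10) = 1 + max(-1, -1) = 0
  height(8) = 1 + max(-1, 0) = 1
  height(19) = 1 + max(-1, -1) = 0
  height(40) = 1 + max(-1, -1) = 0
  height(41) = 1 + max(0, -1) = 1
  height(35) = 1 + max(-1, 1) = 2
  height(25) = 1 + max(-1, 2) = 3
  height(23) = 1 + max(0, 3) = 4
  height(43) = 1 + max(4, -1) = 5
  height(18) = 1 + max(1, 5) = 6
Height = 6


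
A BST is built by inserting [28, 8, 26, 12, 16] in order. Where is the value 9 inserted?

Starting tree (level order): [28, 8, None, None, 26, 12, None, None, 16]
Insertion path: 28 -> 8 -> 26 -> 12
Result: insert 9 as left child of 12
Final tree (level order): [28, 8, None, None, 26, 12, None, 9, 16]


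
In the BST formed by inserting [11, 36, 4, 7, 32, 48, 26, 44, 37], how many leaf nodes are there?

Tree built from: [11, 36, 4, 7, 32, 48, 26, 44, 37]
Tree (level-order array): [11, 4, 36, None, 7, 32, 48, None, None, 26, None, 44, None, None, None, 37]
Rule: A leaf has 0 children.
Per-node child counts:
  node 11: 2 child(ren)
  node 4: 1 child(ren)
  node 7: 0 child(ren)
  node 36: 2 child(ren)
  node 32: 1 child(ren)
  node 26: 0 child(ren)
  node 48: 1 child(ren)
  node 44: 1 child(ren)
  node 37: 0 child(ren)
Matching nodes: [7, 26, 37]
Count of leaf nodes: 3


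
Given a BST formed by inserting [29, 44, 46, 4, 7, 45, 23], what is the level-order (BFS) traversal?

Tree insertion order: [29, 44, 46, 4, 7, 45, 23]
Tree (level-order array): [29, 4, 44, None, 7, None, 46, None, 23, 45]
BFS from the root, enqueuing left then right child of each popped node:
  queue [29] -> pop 29, enqueue [4, 44], visited so far: [29]
  queue [4, 44] -> pop 4, enqueue [7], visited so far: [29, 4]
  queue [44, 7] -> pop 44, enqueue [46], visited so far: [29, 4, 44]
  queue [7, 46] -> pop 7, enqueue [23], visited so far: [29, 4, 44, 7]
  queue [46, 23] -> pop 46, enqueue [45], visited so far: [29, 4, 44, 7, 46]
  queue [23, 45] -> pop 23, enqueue [none], visited so far: [29, 4, 44, 7, 46, 23]
  queue [45] -> pop 45, enqueue [none], visited so far: [29, 4, 44, 7, 46, 23, 45]
Result: [29, 4, 44, 7, 46, 23, 45]


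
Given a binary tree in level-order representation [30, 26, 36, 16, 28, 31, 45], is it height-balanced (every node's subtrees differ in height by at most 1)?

Tree (level-order array): [30, 26, 36, 16, 28, 31, 45]
Definition: a tree is height-balanced if, at every node, |h(left) - h(right)| <= 1 (empty subtree has height -1).
Bottom-up per-node check:
  node 16: h_left=-1, h_right=-1, diff=0 [OK], height=0
  node 28: h_left=-1, h_right=-1, diff=0 [OK], height=0
  node 26: h_left=0, h_right=0, diff=0 [OK], height=1
  node 31: h_left=-1, h_right=-1, diff=0 [OK], height=0
  node 45: h_left=-1, h_right=-1, diff=0 [OK], height=0
  node 36: h_left=0, h_right=0, diff=0 [OK], height=1
  node 30: h_left=1, h_right=1, diff=0 [OK], height=2
All nodes satisfy the balance condition.
Result: Balanced


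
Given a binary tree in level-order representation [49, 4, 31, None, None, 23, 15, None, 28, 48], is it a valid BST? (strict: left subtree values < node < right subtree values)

Level-order array: [49, 4, 31, None, None, 23, 15, None, 28, 48]
Validate using subtree bounds (lo, hi): at each node, require lo < value < hi,
then recurse left with hi=value and right with lo=value.
Preorder trace (stopping at first violation):
  at node 49 with bounds (-inf, +inf): OK
  at node 4 with bounds (-inf, 49): OK
  at node 31 with bounds (49, +inf): VIOLATION
Node 31 violates its bound: not (49 < 31 < +inf).
Result: Not a valid BST


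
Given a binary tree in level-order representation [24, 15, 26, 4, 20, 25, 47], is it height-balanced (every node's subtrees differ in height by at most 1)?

Tree (level-order array): [24, 15, 26, 4, 20, 25, 47]
Definition: a tree is height-balanced if, at every node, |h(left) - h(right)| <= 1 (empty subtree has height -1).
Bottom-up per-node check:
  node 4: h_left=-1, h_right=-1, diff=0 [OK], height=0
  node 20: h_left=-1, h_right=-1, diff=0 [OK], height=0
  node 15: h_left=0, h_right=0, diff=0 [OK], height=1
  node 25: h_left=-1, h_right=-1, diff=0 [OK], height=0
  node 47: h_left=-1, h_right=-1, diff=0 [OK], height=0
  node 26: h_left=0, h_right=0, diff=0 [OK], height=1
  node 24: h_left=1, h_right=1, diff=0 [OK], height=2
All nodes satisfy the balance condition.
Result: Balanced


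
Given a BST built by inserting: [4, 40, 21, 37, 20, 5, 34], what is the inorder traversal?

Tree insertion order: [4, 40, 21, 37, 20, 5, 34]
Tree (level-order array): [4, None, 40, 21, None, 20, 37, 5, None, 34]
Inorder traversal: [4, 5, 20, 21, 34, 37, 40]


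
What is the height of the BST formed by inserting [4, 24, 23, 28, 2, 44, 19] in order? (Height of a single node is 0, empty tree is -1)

Insertion order: [4, 24, 23, 28, 2, 44, 19]
Tree (level-order array): [4, 2, 24, None, None, 23, 28, 19, None, None, 44]
Compute height bottom-up (empty subtree = -1):
  height(2) = 1 + max(-1, -1) = 0
  height(19) = 1 + max(-1, -1) = 0
  height(23) = 1 + max(0, -1) = 1
  height(44) = 1 + max(-1, -1) = 0
  height(28) = 1 + max(-1, 0) = 1
  height(24) = 1 + max(1, 1) = 2
  height(4) = 1 + max(0, 2) = 3
Height = 3


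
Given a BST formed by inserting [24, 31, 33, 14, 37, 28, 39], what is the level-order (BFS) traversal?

Tree insertion order: [24, 31, 33, 14, 37, 28, 39]
Tree (level-order array): [24, 14, 31, None, None, 28, 33, None, None, None, 37, None, 39]
BFS from the root, enqueuing left then right child of each popped node:
  queue [24] -> pop 24, enqueue [14, 31], visited so far: [24]
  queue [14, 31] -> pop 14, enqueue [none], visited so far: [24, 14]
  queue [31] -> pop 31, enqueue [28, 33], visited so far: [24, 14, 31]
  queue [28, 33] -> pop 28, enqueue [none], visited so far: [24, 14, 31, 28]
  queue [33] -> pop 33, enqueue [37], visited so far: [24, 14, 31, 28, 33]
  queue [37] -> pop 37, enqueue [39], visited so far: [24, 14, 31, 28, 33, 37]
  queue [39] -> pop 39, enqueue [none], visited so far: [24, 14, 31, 28, 33, 37, 39]
Result: [24, 14, 31, 28, 33, 37, 39]


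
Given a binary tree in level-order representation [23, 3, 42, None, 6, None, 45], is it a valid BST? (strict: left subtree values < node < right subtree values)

Level-order array: [23, 3, 42, None, 6, None, 45]
Validate using subtree bounds (lo, hi): at each node, require lo < value < hi,
then recurse left with hi=value and right with lo=value.
Preorder trace (stopping at first violation):
  at node 23 with bounds (-inf, +inf): OK
  at node 3 with bounds (-inf, 23): OK
  at node 6 with bounds (3, 23): OK
  at node 42 with bounds (23, +inf): OK
  at node 45 with bounds (42, +inf): OK
No violation found at any node.
Result: Valid BST


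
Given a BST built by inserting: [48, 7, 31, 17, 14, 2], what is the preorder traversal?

Tree insertion order: [48, 7, 31, 17, 14, 2]
Tree (level-order array): [48, 7, None, 2, 31, None, None, 17, None, 14]
Preorder traversal: [48, 7, 2, 31, 17, 14]


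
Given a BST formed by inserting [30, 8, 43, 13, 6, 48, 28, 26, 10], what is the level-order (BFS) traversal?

Tree insertion order: [30, 8, 43, 13, 6, 48, 28, 26, 10]
Tree (level-order array): [30, 8, 43, 6, 13, None, 48, None, None, 10, 28, None, None, None, None, 26]
BFS from the root, enqueuing left then right child of each popped node:
  queue [30] -> pop 30, enqueue [8, 43], visited so far: [30]
  queue [8, 43] -> pop 8, enqueue [6, 13], visited so far: [30, 8]
  queue [43, 6, 13] -> pop 43, enqueue [48], visited so far: [30, 8, 43]
  queue [6, 13, 48] -> pop 6, enqueue [none], visited so far: [30, 8, 43, 6]
  queue [13, 48] -> pop 13, enqueue [10, 28], visited so far: [30, 8, 43, 6, 13]
  queue [48, 10, 28] -> pop 48, enqueue [none], visited so far: [30, 8, 43, 6, 13, 48]
  queue [10, 28] -> pop 10, enqueue [none], visited so far: [30, 8, 43, 6, 13, 48, 10]
  queue [28] -> pop 28, enqueue [26], visited so far: [30, 8, 43, 6, 13, 48, 10, 28]
  queue [26] -> pop 26, enqueue [none], visited so far: [30, 8, 43, 6, 13, 48, 10, 28, 26]
Result: [30, 8, 43, 6, 13, 48, 10, 28, 26]


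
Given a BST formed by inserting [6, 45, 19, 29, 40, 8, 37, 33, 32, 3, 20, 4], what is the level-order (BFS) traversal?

Tree insertion order: [6, 45, 19, 29, 40, 8, 37, 33, 32, 3, 20, 4]
Tree (level-order array): [6, 3, 45, None, 4, 19, None, None, None, 8, 29, None, None, 20, 40, None, None, 37, None, 33, None, 32]
BFS from the root, enqueuing left then right child of each popped node:
  queue [6] -> pop 6, enqueue [3, 45], visited so far: [6]
  queue [3, 45] -> pop 3, enqueue [4], visited so far: [6, 3]
  queue [45, 4] -> pop 45, enqueue [19], visited so far: [6, 3, 45]
  queue [4, 19] -> pop 4, enqueue [none], visited so far: [6, 3, 45, 4]
  queue [19] -> pop 19, enqueue [8, 29], visited so far: [6, 3, 45, 4, 19]
  queue [8, 29] -> pop 8, enqueue [none], visited so far: [6, 3, 45, 4, 19, 8]
  queue [29] -> pop 29, enqueue [20, 40], visited so far: [6, 3, 45, 4, 19, 8, 29]
  queue [20, 40] -> pop 20, enqueue [none], visited so far: [6, 3, 45, 4, 19, 8, 29, 20]
  queue [40] -> pop 40, enqueue [37], visited so far: [6, 3, 45, 4, 19, 8, 29, 20, 40]
  queue [37] -> pop 37, enqueue [33], visited so far: [6, 3, 45, 4, 19, 8, 29, 20, 40, 37]
  queue [33] -> pop 33, enqueue [32], visited so far: [6, 3, 45, 4, 19, 8, 29, 20, 40, 37, 33]
  queue [32] -> pop 32, enqueue [none], visited so far: [6, 3, 45, 4, 19, 8, 29, 20, 40, 37, 33, 32]
Result: [6, 3, 45, 4, 19, 8, 29, 20, 40, 37, 33, 32]


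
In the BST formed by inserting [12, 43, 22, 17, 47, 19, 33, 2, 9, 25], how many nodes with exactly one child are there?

Tree built from: [12, 43, 22, 17, 47, 19, 33, 2, 9, 25]
Tree (level-order array): [12, 2, 43, None, 9, 22, 47, None, None, 17, 33, None, None, None, 19, 25]
Rule: These are nodes with exactly 1 non-null child.
Per-node child counts:
  node 12: 2 child(ren)
  node 2: 1 child(ren)
  node 9: 0 child(ren)
  node 43: 2 child(ren)
  node 22: 2 child(ren)
  node 17: 1 child(ren)
  node 19: 0 child(ren)
  node 33: 1 child(ren)
  node 25: 0 child(ren)
  node 47: 0 child(ren)
Matching nodes: [2, 17, 33]
Count of nodes with exactly one child: 3


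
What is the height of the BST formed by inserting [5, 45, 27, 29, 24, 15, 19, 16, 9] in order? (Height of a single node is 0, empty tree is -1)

Insertion order: [5, 45, 27, 29, 24, 15, 19, 16, 9]
Tree (level-order array): [5, None, 45, 27, None, 24, 29, 15, None, None, None, 9, 19, None, None, 16]
Compute height bottom-up (empty subtree = -1):
  height(9) = 1 + max(-1, -1) = 0
  height(16) = 1 + max(-1, -1) = 0
  height(19) = 1 + max(0, -1) = 1
  height(15) = 1 + max(0, 1) = 2
  height(24) = 1 + max(2, -1) = 3
  height(29) = 1 + max(-1, -1) = 0
  height(27) = 1 + max(3, 0) = 4
  height(45) = 1 + max(4, -1) = 5
  height(5) = 1 + max(-1, 5) = 6
Height = 6


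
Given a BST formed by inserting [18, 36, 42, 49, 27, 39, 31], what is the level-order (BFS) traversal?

Tree insertion order: [18, 36, 42, 49, 27, 39, 31]
Tree (level-order array): [18, None, 36, 27, 42, None, 31, 39, 49]
BFS from the root, enqueuing left then right child of each popped node:
  queue [18] -> pop 18, enqueue [36], visited so far: [18]
  queue [36] -> pop 36, enqueue [27, 42], visited so far: [18, 36]
  queue [27, 42] -> pop 27, enqueue [31], visited so far: [18, 36, 27]
  queue [42, 31] -> pop 42, enqueue [39, 49], visited so far: [18, 36, 27, 42]
  queue [31, 39, 49] -> pop 31, enqueue [none], visited so far: [18, 36, 27, 42, 31]
  queue [39, 49] -> pop 39, enqueue [none], visited so far: [18, 36, 27, 42, 31, 39]
  queue [49] -> pop 49, enqueue [none], visited so far: [18, 36, 27, 42, 31, 39, 49]
Result: [18, 36, 27, 42, 31, 39, 49]


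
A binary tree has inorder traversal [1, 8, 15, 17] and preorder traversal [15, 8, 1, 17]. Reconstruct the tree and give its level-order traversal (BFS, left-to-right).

Inorder:  [1, 8, 15, 17]
Preorder: [15, 8, 1, 17]
Algorithm: preorder visits root first, so consume preorder in order;
for each root, split the current inorder slice at that value into
left-subtree inorder and right-subtree inorder, then recurse.
Recursive splits:
  root=15; inorder splits into left=[1, 8], right=[17]
  root=8; inorder splits into left=[1], right=[]
  root=1; inorder splits into left=[], right=[]
  root=17; inorder splits into left=[], right=[]
Reconstructed level-order: [15, 8, 17, 1]


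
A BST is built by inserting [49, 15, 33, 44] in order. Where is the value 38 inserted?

Starting tree (level order): [49, 15, None, None, 33, None, 44]
Insertion path: 49 -> 15 -> 33 -> 44
Result: insert 38 as left child of 44
Final tree (level order): [49, 15, None, None, 33, None, 44, 38]


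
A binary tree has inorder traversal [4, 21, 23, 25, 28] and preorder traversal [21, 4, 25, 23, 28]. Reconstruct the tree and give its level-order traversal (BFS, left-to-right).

Inorder:  [4, 21, 23, 25, 28]
Preorder: [21, 4, 25, 23, 28]
Algorithm: preorder visits root first, so consume preorder in order;
for each root, split the current inorder slice at that value into
left-subtree inorder and right-subtree inorder, then recurse.
Recursive splits:
  root=21; inorder splits into left=[4], right=[23, 25, 28]
  root=4; inorder splits into left=[], right=[]
  root=25; inorder splits into left=[23], right=[28]
  root=23; inorder splits into left=[], right=[]
  root=28; inorder splits into left=[], right=[]
Reconstructed level-order: [21, 4, 25, 23, 28]


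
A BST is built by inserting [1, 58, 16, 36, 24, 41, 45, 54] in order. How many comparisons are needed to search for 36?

Search path for 36: 1 -> 58 -> 16 -> 36
Found: True
Comparisons: 4


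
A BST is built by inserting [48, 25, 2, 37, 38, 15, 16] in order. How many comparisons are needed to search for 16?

Search path for 16: 48 -> 25 -> 2 -> 15 -> 16
Found: True
Comparisons: 5


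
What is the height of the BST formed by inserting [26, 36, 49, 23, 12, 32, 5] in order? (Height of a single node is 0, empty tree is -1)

Insertion order: [26, 36, 49, 23, 12, 32, 5]
Tree (level-order array): [26, 23, 36, 12, None, 32, 49, 5]
Compute height bottom-up (empty subtree = -1):
  height(5) = 1 + max(-1, -1) = 0
  height(12) = 1 + max(0, -1) = 1
  height(23) = 1 + max(1, -1) = 2
  height(32) = 1 + max(-1, -1) = 0
  height(49) = 1 + max(-1, -1) = 0
  height(36) = 1 + max(0, 0) = 1
  height(26) = 1 + max(2, 1) = 3
Height = 3


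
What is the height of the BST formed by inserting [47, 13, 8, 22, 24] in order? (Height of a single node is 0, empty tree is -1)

Insertion order: [47, 13, 8, 22, 24]
Tree (level-order array): [47, 13, None, 8, 22, None, None, None, 24]
Compute height bottom-up (empty subtree = -1):
  height(8) = 1 + max(-1, -1) = 0
  height(24) = 1 + max(-1, -1) = 0
  height(22) = 1 + max(-1, 0) = 1
  height(13) = 1 + max(0, 1) = 2
  height(47) = 1 + max(2, -1) = 3
Height = 3


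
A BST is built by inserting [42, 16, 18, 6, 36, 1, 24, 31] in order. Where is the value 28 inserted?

Starting tree (level order): [42, 16, None, 6, 18, 1, None, None, 36, None, None, 24, None, None, 31]
Insertion path: 42 -> 16 -> 18 -> 36 -> 24 -> 31
Result: insert 28 as left child of 31
Final tree (level order): [42, 16, None, 6, 18, 1, None, None, 36, None, None, 24, None, None, 31, 28]


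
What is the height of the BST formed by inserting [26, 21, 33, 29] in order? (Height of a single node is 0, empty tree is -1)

Insertion order: [26, 21, 33, 29]
Tree (level-order array): [26, 21, 33, None, None, 29]
Compute height bottom-up (empty subtree = -1):
  height(21) = 1 + max(-1, -1) = 0
  height(29) = 1 + max(-1, -1) = 0
  height(33) = 1 + max(0, -1) = 1
  height(26) = 1 + max(0, 1) = 2
Height = 2


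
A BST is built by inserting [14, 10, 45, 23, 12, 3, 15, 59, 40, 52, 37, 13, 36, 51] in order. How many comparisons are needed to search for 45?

Search path for 45: 14 -> 45
Found: True
Comparisons: 2


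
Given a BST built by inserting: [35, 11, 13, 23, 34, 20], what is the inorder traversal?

Tree insertion order: [35, 11, 13, 23, 34, 20]
Tree (level-order array): [35, 11, None, None, 13, None, 23, 20, 34]
Inorder traversal: [11, 13, 20, 23, 34, 35]


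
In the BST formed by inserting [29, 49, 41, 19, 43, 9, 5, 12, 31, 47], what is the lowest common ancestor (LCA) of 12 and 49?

Tree insertion order: [29, 49, 41, 19, 43, 9, 5, 12, 31, 47]
Tree (level-order array): [29, 19, 49, 9, None, 41, None, 5, 12, 31, 43, None, None, None, None, None, None, None, 47]
In a BST, the LCA of p=12, q=49 is the first node v on the
root-to-leaf path with p <= v <= q (go left if both < v, right if both > v).
Walk from root:
  at 29: 12 <= 29 <= 49, this is the LCA
LCA = 29


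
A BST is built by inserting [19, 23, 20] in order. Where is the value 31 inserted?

Starting tree (level order): [19, None, 23, 20]
Insertion path: 19 -> 23
Result: insert 31 as right child of 23
Final tree (level order): [19, None, 23, 20, 31]


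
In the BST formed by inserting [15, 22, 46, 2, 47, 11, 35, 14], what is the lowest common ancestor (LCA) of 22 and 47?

Tree insertion order: [15, 22, 46, 2, 47, 11, 35, 14]
Tree (level-order array): [15, 2, 22, None, 11, None, 46, None, 14, 35, 47]
In a BST, the LCA of p=22, q=47 is the first node v on the
root-to-leaf path with p <= v <= q (go left if both < v, right if both > v).
Walk from root:
  at 15: both 22 and 47 > 15, go right
  at 22: 22 <= 22 <= 47, this is the LCA
LCA = 22


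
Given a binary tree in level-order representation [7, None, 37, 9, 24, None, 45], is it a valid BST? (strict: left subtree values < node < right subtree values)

Level-order array: [7, None, 37, 9, 24, None, 45]
Validate using subtree bounds (lo, hi): at each node, require lo < value < hi,
then recurse left with hi=value and right with lo=value.
Preorder trace (stopping at first violation):
  at node 7 with bounds (-inf, +inf): OK
  at node 37 with bounds (7, +inf): OK
  at node 9 with bounds (7, 37): OK
  at node 45 with bounds (9, 37): VIOLATION
Node 45 violates its bound: not (9 < 45 < 37).
Result: Not a valid BST


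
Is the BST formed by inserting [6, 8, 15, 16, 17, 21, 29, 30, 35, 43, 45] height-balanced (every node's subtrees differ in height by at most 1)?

Tree (level-order array): [6, None, 8, None, 15, None, 16, None, 17, None, 21, None, 29, None, 30, None, 35, None, 43, None, 45]
Definition: a tree is height-balanced if, at every node, |h(left) - h(right)| <= 1 (empty subtree has height -1).
Bottom-up per-node check:
  node 45: h_left=-1, h_right=-1, diff=0 [OK], height=0
  node 43: h_left=-1, h_right=0, diff=1 [OK], height=1
  node 35: h_left=-1, h_right=1, diff=2 [FAIL (|-1-1|=2 > 1)], height=2
  node 30: h_left=-1, h_right=2, diff=3 [FAIL (|-1-2|=3 > 1)], height=3
  node 29: h_left=-1, h_right=3, diff=4 [FAIL (|-1-3|=4 > 1)], height=4
  node 21: h_left=-1, h_right=4, diff=5 [FAIL (|-1-4|=5 > 1)], height=5
  node 17: h_left=-1, h_right=5, diff=6 [FAIL (|-1-5|=6 > 1)], height=6
  node 16: h_left=-1, h_right=6, diff=7 [FAIL (|-1-6|=7 > 1)], height=7
  node 15: h_left=-1, h_right=7, diff=8 [FAIL (|-1-7|=8 > 1)], height=8
  node 8: h_left=-1, h_right=8, diff=9 [FAIL (|-1-8|=9 > 1)], height=9
  node 6: h_left=-1, h_right=9, diff=10 [FAIL (|-1-9|=10 > 1)], height=10
Node 35 violates the condition: |-1 - 1| = 2 > 1.
Result: Not balanced


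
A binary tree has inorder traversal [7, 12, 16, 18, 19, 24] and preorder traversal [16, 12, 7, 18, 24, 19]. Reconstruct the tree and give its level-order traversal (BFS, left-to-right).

Inorder:  [7, 12, 16, 18, 19, 24]
Preorder: [16, 12, 7, 18, 24, 19]
Algorithm: preorder visits root first, so consume preorder in order;
for each root, split the current inorder slice at that value into
left-subtree inorder and right-subtree inorder, then recurse.
Recursive splits:
  root=16; inorder splits into left=[7, 12], right=[18, 19, 24]
  root=12; inorder splits into left=[7], right=[]
  root=7; inorder splits into left=[], right=[]
  root=18; inorder splits into left=[], right=[19, 24]
  root=24; inorder splits into left=[19], right=[]
  root=19; inorder splits into left=[], right=[]
Reconstructed level-order: [16, 12, 18, 7, 24, 19]


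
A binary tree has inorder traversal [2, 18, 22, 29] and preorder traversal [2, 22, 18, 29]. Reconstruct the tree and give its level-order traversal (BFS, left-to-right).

Inorder:  [2, 18, 22, 29]
Preorder: [2, 22, 18, 29]
Algorithm: preorder visits root first, so consume preorder in order;
for each root, split the current inorder slice at that value into
left-subtree inorder and right-subtree inorder, then recurse.
Recursive splits:
  root=2; inorder splits into left=[], right=[18, 22, 29]
  root=22; inorder splits into left=[18], right=[29]
  root=18; inorder splits into left=[], right=[]
  root=29; inorder splits into left=[], right=[]
Reconstructed level-order: [2, 22, 18, 29]


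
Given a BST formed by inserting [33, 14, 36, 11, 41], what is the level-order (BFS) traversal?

Tree insertion order: [33, 14, 36, 11, 41]
Tree (level-order array): [33, 14, 36, 11, None, None, 41]
BFS from the root, enqueuing left then right child of each popped node:
  queue [33] -> pop 33, enqueue [14, 36], visited so far: [33]
  queue [14, 36] -> pop 14, enqueue [11], visited so far: [33, 14]
  queue [36, 11] -> pop 36, enqueue [41], visited so far: [33, 14, 36]
  queue [11, 41] -> pop 11, enqueue [none], visited so far: [33, 14, 36, 11]
  queue [41] -> pop 41, enqueue [none], visited so far: [33, 14, 36, 11, 41]
Result: [33, 14, 36, 11, 41]


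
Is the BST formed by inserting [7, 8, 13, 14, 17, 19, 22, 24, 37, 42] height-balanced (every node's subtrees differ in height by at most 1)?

Tree (level-order array): [7, None, 8, None, 13, None, 14, None, 17, None, 19, None, 22, None, 24, None, 37, None, 42]
Definition: a tree is height-balanced if, at every node, |h(left) - h(right)| <= 1 (empty subtree has height -1).
Bottom-up per-node check:
  node 42: h_left=-1, h_right=-1, diff=0 [OK], height=0
  node 37: h_left=-1, h_right=0, diff=1 [OK], height=1
  node 24: h_left=-1, h_right=1, diff=2 [FAIL (|-1-1|=2 > 1)], height=2
  node 22: h_left=-1, h_right=2, diff=3 [FAIL (|-1-2|=3 > 1)], height=3
  node 19: h_left=-1, h_right=3, diff=4 [FAIL (|-1-3|=4 > 1)], height=4
  node 17: h_left=-1, h_right=4, diff=5 [FAIL (|-1-4|=5 > 1)], height=5
  node 14: h_left=-1, h_right=5, diff=6 [FAIL (|-1-5|=6 > 1)], height=6
  node 13: h_left=-1, h_right=6, diff=7 [FAIL (|-1-6|=7 > 1)], height=7
  node 8: h_left=-1, h_right=7, diff=8 [FAIL (|-1-7|=8 > 1)], height=8
  node 7: h_left=-1, h_right=8, diff=9 [FAIL (|-1-8|=9 > 1)], height=9
Node 24 violates the condition: |-1 - 1| = 2 > 1.
Result: Not balanced


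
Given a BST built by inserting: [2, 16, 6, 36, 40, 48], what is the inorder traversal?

Tree insertion order: [2, 16, 6, 36, 40, 48]
Tree (level-order array): [2, None, 16, 6, 36, None, None, None, 40, None, 48]
Inorder traversal: [2, 6, 16, 36, 40, 48]


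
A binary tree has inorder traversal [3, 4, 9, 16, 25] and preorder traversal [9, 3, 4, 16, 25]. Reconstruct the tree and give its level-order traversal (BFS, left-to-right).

Inorder:  [3, 4, 9, 16, 25]
Preorder: [9, 3, 4, 16, 25]
Algorithm: preorder visits root first, so consume preorder in order;
for each root, split the current inorder slice at that value into
left-subtree inorder and right-subtree inorder, then recurse.
Recursive splits:
  root=9; inorder splits into left=[3, 4], right=[16, 25]
  root=3; inorder splits into left=[], right=[4]
  root=4; inorder splits into left=[], right=[]
  root=16; inorder splits into left=[], right=[25]
  root=25; inorder splits into left=[], right=[]
Reconstructed level-order: [9, 3, 16, 4, 25]


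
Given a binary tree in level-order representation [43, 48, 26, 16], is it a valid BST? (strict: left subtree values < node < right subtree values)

Level-order array: [43, 48, 26, 16]
Validate using subtree bounds (lo, hi): at each node, require lo < value < hi,
then recurse left with hi=value and right with lo=value.
Preorder trace (stopping at first violation):
  at node 43 with bounds (-inf, +inf): OK
  at node 48 with bounds (-inf, 43): VIOLATION
Node 48 violates its bound: not (-inf < 48 < 43).
Result: Not a valid BST


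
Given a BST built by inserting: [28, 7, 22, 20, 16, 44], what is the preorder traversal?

Tree insertion order: [28, 7, 22, 20, 16, 44]
Tree (level-order array): [28, 7, 44, None, 22, None, None, 20, None, 16]
Preorder traversal: [28, 7, 22, 20, 16, 44]


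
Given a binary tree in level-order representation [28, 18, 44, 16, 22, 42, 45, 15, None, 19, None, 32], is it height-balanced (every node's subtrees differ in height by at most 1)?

Tree (level-order array): [28, 18, 44, 16, 22, 42, 45, 15, None, 19, None, 32]
Definition: a tree is height-balanced if, at every node, |h(left) - h(right)| <= 1 (empty subtree has height -1).
Bottom-up per-node check:
  node 15: h_left=-1, h_right=-1, diff=0 [OK], height=0
  node 16: h_left=0, h_right=-1, diff=1 [OK], height=1
  node 19: h_left=-1, h_right=-1, diff=0 [OK], height=0
  node 22: h_left=0, h_right=-1, diff=1 [OK], height=1
  node 18: h_left=1, h_right=1, diff=0 [OK], height=2
  node 32: h_left=-1, h_right=-1, diff=0 [OK], height=0
  node 42: h_left=0, h_right=-1, diff=1 [OK], height=1
  node 45: h_left=-1, h_right=-1, diff=0 [OK], height=0
  node 44: h_left=1, h_right=0, diff=1 [OK], height=2
  node 28: h_left=2, h_right=2, diff=0 [OK], height=3
All nodes satisfy the balance condition.
Result: Balanced


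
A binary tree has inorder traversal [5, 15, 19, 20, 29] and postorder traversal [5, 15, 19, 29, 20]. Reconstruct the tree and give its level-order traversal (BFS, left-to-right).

Inorder:   [5, 15, 19, 20, 29]
Postorder: [5, 15, 19, 29, 20]
Algorithm: postorder visits root last, so walk postorder right-to-left;
each value is the root of the current inorder slice — split it at that
value, recurse on the right subtree first, then the left.
Recursive splits:
  root=20; inorder splits into left=[5, 15, 19], right=[29]
  root=29; inorder splits into left=[], right=[]
  root=19; inorder splits into left=[5, 15], right=[]
  root=15; inorder splits into left=[5], right=[]
  root=5; inorder splits into left=[], right=[]
Reconstructed level-order: [20, 19, 29, 15, 5]


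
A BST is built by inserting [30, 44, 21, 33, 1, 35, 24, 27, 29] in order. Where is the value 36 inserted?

Starting tree (level order): [30, 21, 44, 1, 24, 33, None, None, None, None, 27, None, 35, None, 29]
Insertion path: 30 -> 44 -> 33 -> 35
Result: insert 36 as right child of 35
Final tree (level order): [30, 21, 44, 1, 24, 33, None, None, None, None, 27, None, 35, None, 29, None, 36]


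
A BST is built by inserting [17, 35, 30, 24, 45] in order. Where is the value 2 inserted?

Starting tree (level order): [17, None, 35, 30, 45, 24]
Insertion path: 17
Result: insert 2 as left child of 17
Final tree (level order): [17, 2, 35, None, None, 30, 45, 24]
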